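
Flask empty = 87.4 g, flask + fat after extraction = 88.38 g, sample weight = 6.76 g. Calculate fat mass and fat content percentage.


Fat mass = 88.38 - 87.4 = 0.98 g
Fat% = 0.98 / 6.76 x 100 = 14.5%


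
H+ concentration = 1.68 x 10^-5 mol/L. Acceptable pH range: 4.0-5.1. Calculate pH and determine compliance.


pH = 4.77
Compliant: Yes

pH = -log10(1.68 x 10^-5) = 4.77
Range: 4.0 to 5.1
Compliant: Yes


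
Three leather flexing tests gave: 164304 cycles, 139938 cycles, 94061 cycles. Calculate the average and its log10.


Average = 132768 cycles
log10 = 5.12

Average = (164304 + 139938 + 94061) / 3 = 132768 cycles
log10(132768) = 5.12


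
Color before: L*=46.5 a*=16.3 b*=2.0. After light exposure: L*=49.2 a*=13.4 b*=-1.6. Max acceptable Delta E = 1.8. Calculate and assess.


Delta E = 5.35
Passes: No

dL = 2.7, da = -2.9, db = -3.6
dE = sqrt((2.7)^2 + (-2.9)^2 + (-3.6)^2) = 5.35
Max = 1.8
Passes: No


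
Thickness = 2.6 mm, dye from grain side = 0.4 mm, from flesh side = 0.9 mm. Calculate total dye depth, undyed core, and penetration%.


Total dyed = 1.30 mm
Undyed core = 1.30 mm
Penetration = 50.0%

Total dyed = 0.4 + 0.9 = 1.30 mm
Undyed core = 2.6 - 1.30 = 1.30 mm
Penetration = 1.30 / 2.6 x 100 = 50.0%


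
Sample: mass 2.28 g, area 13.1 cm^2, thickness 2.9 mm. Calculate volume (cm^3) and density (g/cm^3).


Thickness in cm = 2.9 / 10 = 0.29 cm
Volume = 13.1 x 0.29 = 3.799 cm^3
Density = 2.28 / 3.799 = 0.600 g/cm^3


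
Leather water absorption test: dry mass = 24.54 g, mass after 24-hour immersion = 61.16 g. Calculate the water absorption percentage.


149.2%


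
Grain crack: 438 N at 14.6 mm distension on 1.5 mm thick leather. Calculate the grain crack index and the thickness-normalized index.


Crack index = 438 / 14.6 = 30.0 N/mm
Normalized = 30.0 / 1.5 = 20.0 N/mm per mm


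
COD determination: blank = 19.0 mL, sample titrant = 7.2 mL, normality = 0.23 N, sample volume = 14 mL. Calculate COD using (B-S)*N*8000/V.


COD = (19.0 - 7.2) x 0.23 x 8000 / 14
COD = 11.8 x 0.23 x 8000 / 14
COD = 1550.9 mg/L


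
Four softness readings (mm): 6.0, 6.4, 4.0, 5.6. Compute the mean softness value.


5.50 mm

Sum = 6.0 + 6.4 + 4.0 + 5.6
Mean = 22.0 / 4 = 5.50 mm


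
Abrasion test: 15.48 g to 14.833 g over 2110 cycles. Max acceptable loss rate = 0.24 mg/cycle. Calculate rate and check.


Loss = 15.48 - 14.833 = 0.647 g
Rate = 0.647 g / 2110 cycles x 1000 = 0.307 mg/cycle
Max = 0.24 mg/cycle
Passes: No


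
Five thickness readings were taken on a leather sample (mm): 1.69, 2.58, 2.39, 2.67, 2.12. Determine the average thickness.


Sum = 1.69 + 2.58 + 2.39 + 2.67 + 2.12 = 11.45
Average = 11.45 / 5 = 2.29 mm


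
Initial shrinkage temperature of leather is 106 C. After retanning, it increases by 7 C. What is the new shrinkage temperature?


New Ts = 106 + 7 = 113 C


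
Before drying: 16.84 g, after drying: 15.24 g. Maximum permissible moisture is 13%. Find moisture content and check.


MC = (16.84 - 15.24) / 16.84 x 100 = 9.5%
Maximum: 13%
Acceptable: Yes


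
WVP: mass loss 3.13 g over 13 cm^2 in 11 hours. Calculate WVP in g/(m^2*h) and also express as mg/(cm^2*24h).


WVP = 218.88 g/(m^2*h)
Daily rate = 525.31 mg/(cm^2*24h)

WVP = 3.13 / (13 x 11) x 10000 = 218.88 g/(m^2*h)
Mass loss in mg = 3.13 x 1000 = 3130 mg
Per cm^2 per 24h in mg: 3130 x 24 / (13 x 11) = 75120 / 143 = 525.31 mg/(cm^2*24h)


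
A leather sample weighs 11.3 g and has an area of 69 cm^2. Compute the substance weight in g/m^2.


1637.7 g/m^2

Substance weight = mass / area x 10000
SW = 11.3 / 69 x 10000
SW = 1637.7 g/m^2


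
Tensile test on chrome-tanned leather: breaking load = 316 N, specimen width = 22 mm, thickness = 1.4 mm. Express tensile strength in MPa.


10.26 MPa

Cross-section = 22 x 1.4 = 30.8 mm^2
TS = 316 / 30.8 = 10.26 MPa
(1 N/mm^2 = 1 MPa)


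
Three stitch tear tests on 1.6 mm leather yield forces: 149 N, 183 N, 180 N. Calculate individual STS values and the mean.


STS1 = 149 / 1.6 = 93.1 N/mm
STS2 = 183 / 1.6 = 114.4 N/mm
STS3 = 180 / 1.6 = 112.5 N/mm
Mean = (93.1 + 114.4 + 112.5) / 3 = 106.7 N/mm


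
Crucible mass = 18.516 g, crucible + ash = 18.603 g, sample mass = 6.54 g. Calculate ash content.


Ash mass = 0.087 g
Ash content = 1.33%

Ash mass = 18.603 - 18.516 = 0.087 g
Ash% = 0.087 / 6.54 x 100 = 1.33%


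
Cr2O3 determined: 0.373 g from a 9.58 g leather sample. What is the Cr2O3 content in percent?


3.89%


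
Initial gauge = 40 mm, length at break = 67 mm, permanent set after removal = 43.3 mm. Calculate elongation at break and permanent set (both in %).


Elongation at break = 67.5%
Permanent set = 8.3%

Elongation at break = (67 - 40) / 40 x 100 = 67.5%
Permanent set = (43.3 - 40) / 40 x 100 = 8.3%


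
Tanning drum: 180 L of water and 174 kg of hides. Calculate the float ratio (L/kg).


Float ratio = water / hide weight
Ratio = 180 / 174 = 1.0


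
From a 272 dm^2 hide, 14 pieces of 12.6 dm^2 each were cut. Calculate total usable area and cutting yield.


Total usable = 14 x 12.6 = 176.4 dm^2
Yield = 176.4 / 272 x 100 = 64.9%


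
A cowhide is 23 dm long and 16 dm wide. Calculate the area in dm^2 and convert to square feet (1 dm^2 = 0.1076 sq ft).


368 dm^2
39.60 sq ft

Area = 23 x 16 = 368 dm^2
Conversion: 368 x 0.1076 = 39.60 sq ft


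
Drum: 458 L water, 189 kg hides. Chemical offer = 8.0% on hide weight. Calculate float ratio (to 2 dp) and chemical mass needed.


Float ratio = 2.42
Chemical needed = 15.12 kg

Float ratio = 458 / 189 = 2.42
Chemical = 189 x 8.0 / 100 = 15.12 kg


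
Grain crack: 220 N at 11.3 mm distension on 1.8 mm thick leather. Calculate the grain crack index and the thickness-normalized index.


Crack index = 220 / 11.3 = 19.5 N/mm
Normalized = 19.5 / 1.8 = 10.8 N/mm per mm


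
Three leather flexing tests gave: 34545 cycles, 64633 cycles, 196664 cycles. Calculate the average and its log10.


Average = (34545 + 64633 + 196664) / 3 = 98614 cycles
log10(98614) = 4.99


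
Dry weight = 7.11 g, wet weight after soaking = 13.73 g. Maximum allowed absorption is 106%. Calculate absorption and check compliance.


Absorption = 93.1%
Compliant: Yes

WA = (13.73 - 7.11) / 7.11 x 100 = 93.1%
Maximum allowed: 106%
Compliant: Yes


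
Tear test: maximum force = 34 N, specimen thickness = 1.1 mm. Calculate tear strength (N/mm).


Tear strength = force / thickness
Tear = 34 / 1.1 = 30.9 N/mm


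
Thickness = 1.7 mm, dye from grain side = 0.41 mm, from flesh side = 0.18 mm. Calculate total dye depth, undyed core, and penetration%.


Total dyed = 0.59 mm
Undyed core = 1.11 mm
Penetration = 34.7%


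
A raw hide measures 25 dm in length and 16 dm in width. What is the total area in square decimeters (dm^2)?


400 dm^2

Area = length x width
Area = 25 x 16 = 400 dm^2


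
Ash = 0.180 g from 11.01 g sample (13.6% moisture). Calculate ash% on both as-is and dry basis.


As-is ash% = 0.180 / 11.01 x 100 = 1.63%
Dry mass = 11.01 x (100 - 13.6) / 100 = 9.51264 g
Dry-basis ash% = 0.180 / 9.51264 x 100 = 1.89%


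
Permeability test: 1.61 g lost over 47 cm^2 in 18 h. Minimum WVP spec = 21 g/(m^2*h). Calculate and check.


WVP = 1.61 / (47 x 18) x 10000 = 19.03 g/(m^2*h)
Minimum: 21 g/(m^2*h)
Meets spec: No


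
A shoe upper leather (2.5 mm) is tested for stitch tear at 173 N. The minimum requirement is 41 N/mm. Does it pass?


STS = 69.2 N/mm
Passes: Yes

STS = 173 / 2.5 = 69.2 N/mm
Minimum required: 41 N/mm
Passes: Yes


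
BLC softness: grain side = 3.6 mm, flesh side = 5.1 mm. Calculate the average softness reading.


4.35 mm

Average = (3.6 + 5.1) / 2
Average = 4.35 mm


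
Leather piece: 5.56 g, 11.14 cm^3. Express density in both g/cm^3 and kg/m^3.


Density = 5.56 / 11.14 = 0.499 g/cm^3
Convert: 0.499 x 1000 = 499 kg/m^3


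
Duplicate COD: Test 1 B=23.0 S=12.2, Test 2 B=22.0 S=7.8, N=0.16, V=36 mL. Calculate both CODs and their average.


COD1 = 384.0 mg/L
COD2 = 504.9 mg/L
Average = 444.5 mg/L

COD1 = (23.0 - 12.2) x 0.16 x 8000 / 36 = 384.0 mg/L
COD2 = (22.0 - 7.8) x 0.16 x 8000 / 36 = 504.9 mg/L
Average = (384.0 + 504.9) / 2 = 444.5 mg/L


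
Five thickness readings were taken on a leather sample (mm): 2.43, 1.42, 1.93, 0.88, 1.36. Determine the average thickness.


1.60 mm

Sum = 2.43 + 1.42 + 1.93 + 0.88 + 1.36 = 8.02
Average = 8.02 / 5 = 1.60 mm


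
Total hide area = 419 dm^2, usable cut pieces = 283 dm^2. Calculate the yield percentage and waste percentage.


Yield = 67.5%
Waste = 32.5%

Yield = 283 / 419 x 100 = 67.5%
Waste = 419 - 283 = 136 dm^2
Waste% = 100 - 67.5 = 32.5%


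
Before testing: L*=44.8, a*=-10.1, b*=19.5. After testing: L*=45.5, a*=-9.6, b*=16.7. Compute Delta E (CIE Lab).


Delta E = 2.93

dL = 45.5 - 44.8 = 0.7
da = -9.6 - (-10.1) = 0.5
db = 16.7 - 19.5 = -2.8
dE = sqrt((0.7)^2 + (0.5)^2 + (-2.8)^2) = 2.93


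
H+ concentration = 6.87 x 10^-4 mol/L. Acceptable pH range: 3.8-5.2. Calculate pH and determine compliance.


pH = -log10(6.87 x 10^-4) = 3.16
Range: 3.8 to 5.2
Compliant: No


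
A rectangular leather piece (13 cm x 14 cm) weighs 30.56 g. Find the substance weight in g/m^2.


Area = 13 x 14 = 182 cm^2
SW = 30.56 / 182 x 10000 = 1679.1 g/m^2


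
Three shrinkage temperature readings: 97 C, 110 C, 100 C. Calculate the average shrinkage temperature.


Average = (97 + 110 + 100) / 3
Average = 307 / 3 = 102.3 C


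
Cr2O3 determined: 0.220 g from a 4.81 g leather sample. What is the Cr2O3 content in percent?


Cr2O3% = 0.220 / 4.81 x 100
Cr2O3% = 4.57%


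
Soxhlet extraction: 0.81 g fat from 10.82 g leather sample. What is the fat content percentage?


7.5%


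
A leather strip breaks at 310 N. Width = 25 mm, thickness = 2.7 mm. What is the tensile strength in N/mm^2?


Cross-sectional area = 25 x 2.7 = 67.5 mm^2
Tensile strength = 310 / 67.5 = 4.59 N/mm^2


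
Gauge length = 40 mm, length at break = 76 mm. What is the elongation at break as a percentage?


Extension = 76 - 40 = 36 mm
Elongation = 36 / 40 x 100 = 90.0%


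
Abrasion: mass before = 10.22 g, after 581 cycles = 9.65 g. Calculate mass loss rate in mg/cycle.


0.981 mg/cycle


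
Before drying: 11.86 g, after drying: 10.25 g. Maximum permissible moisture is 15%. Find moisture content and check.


MC = (11.86 - 10.25) / 11.86 x 100 = 13.6%
Maximum: 15%
Acceptable: Yes


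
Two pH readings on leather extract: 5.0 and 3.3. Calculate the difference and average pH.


Difference = |5.0 - 3.3| = 1.7
Average = (5.0 + 3.3) / 2 = 4.15


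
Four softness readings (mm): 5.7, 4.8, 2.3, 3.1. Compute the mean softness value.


Sum = 5.7 + 4.8 + 2.3 + 3.1
Mean = 15.9 / 4 = 3.98 mm


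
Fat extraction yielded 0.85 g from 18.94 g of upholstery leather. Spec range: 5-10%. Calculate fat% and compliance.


Fat% = 0.85 / 18.94 x 100 = 4.5%
Spec range: 5-10%
Compliant: No


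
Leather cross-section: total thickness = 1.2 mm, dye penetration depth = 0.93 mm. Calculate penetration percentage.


Penetration% = 0.93 / 1.2 x 100
Penetration = 77.5%


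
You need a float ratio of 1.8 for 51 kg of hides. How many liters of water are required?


Water = hide weight x target ratio
Water = 51 x 1.8 = 91.8 L


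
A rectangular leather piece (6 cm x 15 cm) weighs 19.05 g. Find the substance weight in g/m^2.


2116.7 g/m^2

Area = 6 x 15 = 90 cm^2
SW = 19.05 / 90 x 10000 = 2116.7 g/m^2


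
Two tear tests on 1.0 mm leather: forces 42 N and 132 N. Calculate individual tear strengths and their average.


Tear 1 = 42.0 N/mm
Tear 2 = 132.0 N/mm
Average = 87.0 N/mm

Tear 1 = 42 / 1.0 = 42.0 N/mm
Tear 2 = 132 / 1.0 = 132.0 N/mm
Average = (42.0 + 132.0) / 2 = 87.0 N/mm


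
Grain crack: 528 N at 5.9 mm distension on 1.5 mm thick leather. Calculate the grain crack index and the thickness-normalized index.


Crack index = 89.5 N/mm
Normalized index = 59.7 N/mm per mm


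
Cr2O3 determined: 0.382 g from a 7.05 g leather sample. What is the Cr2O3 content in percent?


Cr2O3% = 0.382 / 7.05 x 100
Cr2O3% = 5.42%


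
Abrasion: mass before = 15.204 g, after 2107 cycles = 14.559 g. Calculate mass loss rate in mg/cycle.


Mass loss = 15.204 - 14.559 = 0.645 g
Rate = 0.645 / 2107 x 1000 = 0.306 mg/cycle


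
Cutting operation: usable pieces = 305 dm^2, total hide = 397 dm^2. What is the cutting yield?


Yield = usable / total x 100
Yield = 305 / 397 x 100 = 76.8%


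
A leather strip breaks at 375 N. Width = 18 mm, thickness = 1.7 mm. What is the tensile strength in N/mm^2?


12.25 N/mm^2


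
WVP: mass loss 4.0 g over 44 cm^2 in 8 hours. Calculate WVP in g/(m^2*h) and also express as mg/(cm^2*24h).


WVP = 113.64 g/(m^2*h)
Daily rate = 272.73 mg/(cm^2*24h)

WVP = 4.0 / (44 x 8) x 10000 = 113.64 g/(m^2*h)
Mass loss in mg = 4.0 x 1000 = 4000 mg
Per cm^2 per 24h in mg: 4000 x 24 / (44 x 8) = 96000 / 352 = 272.73 mg/(cm^2*24h)


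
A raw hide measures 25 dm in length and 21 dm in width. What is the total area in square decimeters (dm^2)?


525 dm^2

Area = length x width
Area = 25 x 21 = 525 dm^2


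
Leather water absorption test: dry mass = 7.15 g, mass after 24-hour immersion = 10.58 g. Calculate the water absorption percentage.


48.0%

Water absorbed = 10.58 - 7.15 = 3.43 g
WA% = 3.43 / 7.15 x 100 = 48.0%


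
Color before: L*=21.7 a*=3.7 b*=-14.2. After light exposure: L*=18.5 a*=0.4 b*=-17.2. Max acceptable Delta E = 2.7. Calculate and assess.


dL = -3.2, da = -3.3, db = -3.0
dE = sqrt((-3.2)^2 + (-3.3)^2 + (-3.0)^2) = 5.49
Max = 2.7
Passes: No


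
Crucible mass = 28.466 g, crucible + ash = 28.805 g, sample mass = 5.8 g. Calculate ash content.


Ash mass = 0.339 g
Ash content = 5.84%

Ash mass = 28.805 - 28.466 = 0.339 g
Ash% = 0.339 / 5.8 x 100 = 5.84%


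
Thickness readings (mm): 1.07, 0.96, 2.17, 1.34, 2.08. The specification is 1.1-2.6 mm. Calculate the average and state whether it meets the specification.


Average = 1.52 mm
Within specification: Yes

Sum = 7.62
Average = 7.62 / 5 = 1.52 mm
Specification range: 1.1 to 2.6 mm
Within spec: Yes


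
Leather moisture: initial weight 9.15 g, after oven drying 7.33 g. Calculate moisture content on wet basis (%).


19.9%


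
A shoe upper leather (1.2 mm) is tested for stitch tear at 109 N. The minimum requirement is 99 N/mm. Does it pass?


STS = 109 / 1.2 = 90.8 N/mm
Minimum required: 99 N/mm
Passes: No


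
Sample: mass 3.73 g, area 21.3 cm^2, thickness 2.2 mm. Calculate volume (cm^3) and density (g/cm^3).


Thickness in cm = 2.2 / 10 = 0.22 cm
Volume = 21.3 x 0.22 = 4.686 cm^3
Density = 3.73 / 4.686 = 0.796 g/cm^3


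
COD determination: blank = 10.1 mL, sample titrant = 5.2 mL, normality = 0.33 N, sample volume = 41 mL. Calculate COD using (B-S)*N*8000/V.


COD = (10.1 - 5.2) x 0.33 x 8000 / 41
COD = 4.9 x 0.33 x 8000 / 41
COD = 315.5 mg/L


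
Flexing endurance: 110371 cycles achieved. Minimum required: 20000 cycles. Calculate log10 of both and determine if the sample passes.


log10(110371) = 5.04
log10(20000) = 4.30
Passes: Yes


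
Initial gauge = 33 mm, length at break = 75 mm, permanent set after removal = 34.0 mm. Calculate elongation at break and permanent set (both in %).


Elongation at break = (75 - 33) / 33 x 100 = 127.3%
Permanent set = (34.0 - 33) / 33 x 100 = 3.0%


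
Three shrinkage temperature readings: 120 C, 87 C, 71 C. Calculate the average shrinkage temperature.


92.7 C


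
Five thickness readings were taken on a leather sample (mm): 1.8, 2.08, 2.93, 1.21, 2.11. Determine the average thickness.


Sum = 1.8 + 2.08 + 2.93 + 1.21 + 2.11 = 10.13
Average = 10.13 / 5 = 2.03 mm


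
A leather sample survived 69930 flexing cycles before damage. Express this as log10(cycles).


log10(69930) = 4.84


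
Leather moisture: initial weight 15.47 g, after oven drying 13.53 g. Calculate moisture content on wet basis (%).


Moisture = 15.47 - 13.53 = 1.94 g
MC = 1.94 / 15.47 x 100 = 12.5%


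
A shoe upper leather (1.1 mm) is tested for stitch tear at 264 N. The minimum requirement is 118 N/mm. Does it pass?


STS = 240.0 N/mm
Passes: Yes

STS = 264 / 1.1 = 240.0 N/mm
Minimum required: 118 N/mm
Passes: Yes


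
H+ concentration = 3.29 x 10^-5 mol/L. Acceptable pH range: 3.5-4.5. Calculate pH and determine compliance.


pH = -log10(3.29 x 10^-5) = 4.48
Range: 3.5 to 4.5
Compliant: Yes


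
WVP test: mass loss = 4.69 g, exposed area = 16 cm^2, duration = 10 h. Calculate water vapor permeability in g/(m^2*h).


293.13 g/(m^2*h)

WVP = mass_loss / (area x time) x 10000
WVP = 4.69 / (16 x 10) x 10000
WVP = 4.69 / 160 x 10000 = 293.13 g/(m^2*h)


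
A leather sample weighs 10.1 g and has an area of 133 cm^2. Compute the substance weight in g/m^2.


759.4 g/m^2


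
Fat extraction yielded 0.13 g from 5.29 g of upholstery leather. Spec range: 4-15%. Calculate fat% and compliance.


Fat% = 0.13 / 5.29 x 100 = 2.5%
Spec range: 4-15%
Compliant: No


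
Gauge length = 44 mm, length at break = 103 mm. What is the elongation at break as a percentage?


134.1%


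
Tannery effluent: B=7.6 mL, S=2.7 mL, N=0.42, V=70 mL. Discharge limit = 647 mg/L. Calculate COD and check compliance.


COD = (7.6 - 2.7) x 0.42 x 8000 / 70 = 235.2 mg/L
Limit: 647 mg/L
Compliant: Yes


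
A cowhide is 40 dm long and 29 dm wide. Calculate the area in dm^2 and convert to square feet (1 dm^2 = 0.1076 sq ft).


1160 dm^2
124.82 sq ft

Area = 40 x 29 = 1160 dm^2
Conversion: 1160 x 0.1076 = 124.82 sq ft


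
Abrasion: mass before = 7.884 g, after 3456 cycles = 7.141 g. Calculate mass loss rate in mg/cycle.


0.215 mg/cycle

Mass loss = 7.884 - 7.141 = 0.743 g
Rate = 0.743 / 3456 x 1000 = 0.215 mg/cycle


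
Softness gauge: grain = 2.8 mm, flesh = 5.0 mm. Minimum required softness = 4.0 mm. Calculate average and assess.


Average = (2.8 + 5.0) / 2 = 3.90 mm
Minimum = 4.0 mm
Meets requirement: No


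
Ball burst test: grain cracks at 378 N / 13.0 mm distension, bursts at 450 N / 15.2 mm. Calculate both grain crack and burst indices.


Crack index = 29.1 N/mm
Burst index = 29.6 N/mm

Crack index = 378 / 13.0 = 29.1 N/mm
Burst index = 450 / 15.2 = 29.6 N/mm


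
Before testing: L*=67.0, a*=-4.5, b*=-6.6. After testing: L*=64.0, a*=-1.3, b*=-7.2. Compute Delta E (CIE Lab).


Delta E = 4.43

dL = 64.0 - 67.0 = -3.0
da = -1.3 - (-4.5) = 3.2
db = -7.2 - (-6.6) = -0.6
dE = sqrt((-3.0)^2 + (3.2)^2 + (-0.6)^2) = 4.43


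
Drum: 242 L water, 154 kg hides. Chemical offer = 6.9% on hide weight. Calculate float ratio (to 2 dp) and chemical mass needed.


Float ratio = 242 / 154 = 1.57
Chemical = 154 x 6.9 / 100 = 10.626 kg


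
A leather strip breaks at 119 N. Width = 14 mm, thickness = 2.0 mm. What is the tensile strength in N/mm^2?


4.25 N/mm^2

Cross-sectional area = 14 x 2.0 = 28.0 mm^2
Tensile strength = 119 / 28.0 = 4.25 N/mm^2


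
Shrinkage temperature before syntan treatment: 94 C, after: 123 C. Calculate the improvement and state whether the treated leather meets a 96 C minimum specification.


Improvement = 29 C
Meets 96 C spec: Yes


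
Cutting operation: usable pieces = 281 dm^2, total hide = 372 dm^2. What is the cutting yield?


Yield = usable / total x 100
Yield = 281 / 372 x 100 = 75.5%


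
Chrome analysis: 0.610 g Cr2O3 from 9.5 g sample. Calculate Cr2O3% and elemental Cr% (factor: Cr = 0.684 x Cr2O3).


Cr2O3 = 6.42%
Cr = 4.39%


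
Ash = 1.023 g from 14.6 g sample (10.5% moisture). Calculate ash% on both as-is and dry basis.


As-is ash% = 1.023 / 14.6 x 100 = 7.01%
Dry mass = 14.6 x (100 - 10.5) / 100 = 13.067 g
Dry-basis ash% = 1.023 / 13.067 x 100 = 7.83%


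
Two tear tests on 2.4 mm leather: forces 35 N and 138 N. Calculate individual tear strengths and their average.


Tear 1 = 14.6 N/mm
Tear 2 = 57.5 N/mm
Average = 36.1 N/mm

Tear 1 = 35 / 2.4 = 14.6 N/mm
Tear 2 = 138 / 2.4 = 57.5 N/mm
Average = (14.6 + 57.5) / 2 = 36.1 N/mm


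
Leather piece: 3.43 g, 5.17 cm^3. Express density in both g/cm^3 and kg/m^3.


0.663 g/cm^3
663 kg/m^3


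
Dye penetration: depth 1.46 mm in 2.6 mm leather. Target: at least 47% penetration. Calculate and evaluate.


Penetration = 56.2%
Meets target: Yes

Penetration = 1.46 / 2.6 x 100 = 56.2%
Target: 47%
Meets target: Yes


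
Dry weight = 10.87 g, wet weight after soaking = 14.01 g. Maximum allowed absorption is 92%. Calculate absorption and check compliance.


Absorption = 28.9%
Compliant: Yes


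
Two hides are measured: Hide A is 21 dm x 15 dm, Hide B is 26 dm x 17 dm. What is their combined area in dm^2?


Hide A area = 21 x 15 = 315 dm^2
Hide B area = 26 x 17 = 442 dm^2
Total = 315 + 442 = 757 dm^2


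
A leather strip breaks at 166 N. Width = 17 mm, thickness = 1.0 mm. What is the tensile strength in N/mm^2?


9.76 N/mm^2

Cross-sectional area = 17 x 1.0 = 17.0 mm^2
Tensile strength = 166 / 17.0 = 9.76 N/mm^2


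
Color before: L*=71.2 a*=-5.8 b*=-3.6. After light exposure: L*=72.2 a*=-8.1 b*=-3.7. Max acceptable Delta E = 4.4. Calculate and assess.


Delta E = 2.51
Passes: Yes


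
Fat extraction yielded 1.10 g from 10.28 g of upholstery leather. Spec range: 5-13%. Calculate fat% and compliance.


Fat% = 1.10 / 10.28 x 100 = 10.7%
Spec range: 5-13%
Compliant: Yes


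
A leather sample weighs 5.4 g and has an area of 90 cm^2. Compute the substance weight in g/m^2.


600.0 g/m^2


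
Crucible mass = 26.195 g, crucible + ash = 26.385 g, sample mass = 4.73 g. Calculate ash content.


Ash mass = 26.385 - 26.195 = 0.190 g
Ash% = 0.190 / 4.73 x 100 = 4.02%


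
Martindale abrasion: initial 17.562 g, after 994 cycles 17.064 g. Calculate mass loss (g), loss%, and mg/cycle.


Mass loss = 0.498 g
Loss = 2.84%
Rate = 0.501 mg/cycle

Loss = 17.562 - 17.064 = 0.498 g
Loss% = 0.498 / 17.562 x 100 = 2.84%
Rate = 0.498 / 994 x 1000 = 0.501 mg/cycle


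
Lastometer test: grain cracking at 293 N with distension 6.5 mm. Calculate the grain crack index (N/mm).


45.1 N/mm

Grain crack index = force / distension
Index = 293 / 6.5 = 45.1 N/mm


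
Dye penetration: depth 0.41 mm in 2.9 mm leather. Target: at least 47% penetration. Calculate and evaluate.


Penetration = 14.1%
Meets target: No

Penetration = 0.41 / 2.9 x 100 = 14.1%
Target: 47%
Meets target: No


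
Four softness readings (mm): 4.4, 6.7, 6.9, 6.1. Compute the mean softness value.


Sum = 4.4 + 6.7 + 6.9 + 6.1
Mean = 24.1 / 4 = 6.03 mm


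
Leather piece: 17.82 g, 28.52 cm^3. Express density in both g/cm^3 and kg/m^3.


0.625 g/cm^3
625 kg/m^3

Density = 17.82 / 28.52 = 0.625 g/cm^3
Convert: 0.625 x 1000 = 625 kg/m^3


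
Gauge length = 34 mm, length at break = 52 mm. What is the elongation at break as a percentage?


Extension = 52 - 34 = 18 mm
Elongation = 18 / 34 x 100 = 52.9%


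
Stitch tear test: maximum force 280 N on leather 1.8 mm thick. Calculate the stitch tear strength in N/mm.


155.6 N/mm

Stitch tear strength = force / thickness
STS = 280 / 1.8 = 155.6 N/mm


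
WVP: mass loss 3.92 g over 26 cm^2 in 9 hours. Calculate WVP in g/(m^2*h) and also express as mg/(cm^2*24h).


WVP = 167.52 g/(m^2*h)
Daily rate = 402.05 mg/(cm^2*24h)

WVP = 3.92 / (26 x 9) x 10000 = 167.52 g/(m^2*h)
Mass loss in mg = 3.92 x 1000 = 3920 mg
Per cm^2 per 24h in mg: 3920 x 24 / (26 x 9) = 94080 / 234 = 402.05 mg/(cm^2*24h)


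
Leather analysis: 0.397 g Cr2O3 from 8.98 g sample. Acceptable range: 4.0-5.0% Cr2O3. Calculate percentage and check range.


Cr2O3 = 4.42%
Within range: Yes

Cr2O3% = 0.397 / 8.98 x 100 = 4.42%
Acceptable range: 4.0 to 5.0%
Within range: Yes


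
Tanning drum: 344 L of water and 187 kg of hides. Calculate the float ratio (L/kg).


Float ratio = water / hide weight
Ratio = 344 / 187 = 1.8


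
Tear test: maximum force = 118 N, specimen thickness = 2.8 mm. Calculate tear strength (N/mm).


42.1 N/mm


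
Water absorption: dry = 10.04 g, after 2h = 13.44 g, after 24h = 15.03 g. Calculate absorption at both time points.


WA (2h) = (13.44 - 10.04) / 10.04 x 100 = 33.9%
WA (24h) = (15.03 - 10.04) / 10.04 x 100 = 49.7%


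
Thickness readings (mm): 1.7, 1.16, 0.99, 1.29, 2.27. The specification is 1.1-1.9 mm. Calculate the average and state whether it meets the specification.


Average = 1.48 mm
Within specification: Yes


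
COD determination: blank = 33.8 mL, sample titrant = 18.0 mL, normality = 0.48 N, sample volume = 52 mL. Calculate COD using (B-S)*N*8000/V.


1166.8 mg/L

COD = (33.8 - 18.0) x 0.48 x 8000 / 52
COD = 15.8 x 0.48 x 8000 / 52
COD = 1166.8 mg/L


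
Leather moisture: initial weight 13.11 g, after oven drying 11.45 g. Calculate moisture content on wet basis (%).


12.7%

Moisture = 13.11 - 11.45 = 1.66 g
MC = 1.66 / 13.11 x 100 = 12.7%


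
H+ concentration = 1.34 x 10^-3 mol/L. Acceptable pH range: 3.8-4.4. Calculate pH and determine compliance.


pH = 2.87
Compliant: No


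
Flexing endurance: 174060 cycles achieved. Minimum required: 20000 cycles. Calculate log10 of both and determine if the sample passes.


Achieved: log10 = 5.24
Required: log10 = 4.30
Passes: Yes


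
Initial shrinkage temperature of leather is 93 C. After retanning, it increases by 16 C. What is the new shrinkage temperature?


New Ts = 93 + 16 = 109 C


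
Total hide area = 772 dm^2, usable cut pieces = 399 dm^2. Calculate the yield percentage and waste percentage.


Yield = 51.7%
Waste = 48.3%

Yield = 399 / 772 x 100 = 51.7%
Waste = 772 - 399 = 373 dm^2
Waste% = 100 - 51.7 = 48.3%


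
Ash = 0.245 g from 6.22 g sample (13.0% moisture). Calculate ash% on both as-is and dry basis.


As-is ash% = 0.245 / 6.22 x 100 = 3.94%
Dry mass = 6.22 x (100 - 13.0) / 100 = 5.4114 g
Dry-basis ash% = 0.245 / 5.4114 x 100 = 4.53%


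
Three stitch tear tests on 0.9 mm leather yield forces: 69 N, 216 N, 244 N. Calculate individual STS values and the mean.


STS1 = 76.7 N/mm
STS2 = 240.0 N/mm
STS3 = 271.1 N/mm
Mean = 195.9 N/mm

STS1 = 69 / 0.9 = 76.7 N/mm
STS2 = 216 / 0.9 = 240.0 N/mm
STS3 = 244 / 0.9 = 271.1 N/mm
Mean = (76.7 + 240.0 + 271.1) / 3 = 195.9 N/mm


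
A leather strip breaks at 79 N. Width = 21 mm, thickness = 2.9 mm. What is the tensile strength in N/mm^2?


1.30 N/mm^2

Cross-sectional area = 21 x 2.9 = 60.9 mm^2
Tensile strength = 79 / 60.9 = 1.30 N/mm^2


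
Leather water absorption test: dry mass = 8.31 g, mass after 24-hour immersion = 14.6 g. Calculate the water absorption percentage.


Water absorbed = 14.6 - 8.31 = 6.29 g
WA% = 6.29 / 8.31 x 100 = 75.7%


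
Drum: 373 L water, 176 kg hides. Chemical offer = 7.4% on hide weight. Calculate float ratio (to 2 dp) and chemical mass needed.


Float ratio = 373 / 176 = 2.12
Chemical = 176 x 7.4 / 100 = 13.024 kg


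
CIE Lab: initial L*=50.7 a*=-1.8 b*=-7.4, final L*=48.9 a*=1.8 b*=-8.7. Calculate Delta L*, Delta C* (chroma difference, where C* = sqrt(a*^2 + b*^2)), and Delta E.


Delta L* = 48.9 - 50.7 = -1.8
C1* = sqrt((-1.8)^2 + (-7.4)^2) = 7.616
C2* = sqrt((1.8)^2 + (-8.7)^2) = 8.884
Delta C* = 8.884 - 7.616 = 1.27
Delta E = sqrt((-1.8)^2 + (3.6)^2 + (-1.3)^2) = 4.23


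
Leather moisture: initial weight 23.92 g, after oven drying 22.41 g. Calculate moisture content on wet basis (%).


Moisture = 23.92 - 22.41 = 1.51 g
MC = 1.51 / 23.92 x 100 = 6.3%


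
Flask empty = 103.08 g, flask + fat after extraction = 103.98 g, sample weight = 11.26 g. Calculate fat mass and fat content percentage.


Fat mass = 103.98 - 103.08 = 0.90 g
Fat% = 0.90 / 11.26 x 100 = 8.0%


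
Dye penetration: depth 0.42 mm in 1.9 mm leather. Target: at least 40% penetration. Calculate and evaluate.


Penetration = 0.42 / 1.9 x 100 = 22.1%
Target: 40%
Meets target: No


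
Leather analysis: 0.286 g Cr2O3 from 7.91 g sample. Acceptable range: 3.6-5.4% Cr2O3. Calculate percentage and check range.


Cr2O3% = 0.286 / 7.91 x 100 = 3.62%
Acceptable range: 3.6 to 5.4%
Within range: Yes


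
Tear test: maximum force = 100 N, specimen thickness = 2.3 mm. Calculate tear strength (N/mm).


Tear strength = force / thickness
Tear = 100 / 2.3 = 43.5 N/mm


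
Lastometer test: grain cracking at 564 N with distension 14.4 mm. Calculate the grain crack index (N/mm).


Grain crack index = force / distension
Index = 564 / 14.4 = 39.2 N/mm


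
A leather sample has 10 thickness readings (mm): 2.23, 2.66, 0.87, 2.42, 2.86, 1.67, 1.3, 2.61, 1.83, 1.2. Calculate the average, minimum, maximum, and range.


Sum = 19.65
Average = 19.65 / 10 = 1.97 mm
Minimum = 0.87 mm
Maximum = 2.86 mm
Range = 2.86 - 0.87 = 1.99 mm


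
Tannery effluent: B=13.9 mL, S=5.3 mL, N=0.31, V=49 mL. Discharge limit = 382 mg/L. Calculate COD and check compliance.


COD = (13.9 - 5.3) x 0.31 x 8000 / 49 = 435.3 mg/L
Limit: 382 mg/L
Compliant: No


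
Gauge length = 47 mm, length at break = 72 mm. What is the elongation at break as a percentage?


53.2%

Extension = 72 - 47 = 25 mm
Elongation = 25 / 47 x 100 = 53.2%


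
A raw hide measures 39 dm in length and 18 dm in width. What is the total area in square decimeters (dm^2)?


702 dm^2

Area = length x width
Area = 39 x 18 = 702 dm^2


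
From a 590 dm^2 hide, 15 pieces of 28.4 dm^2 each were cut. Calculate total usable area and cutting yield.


Total usable = 15 x 28.4 = 426.0 dm^2
Yield = 426.0 / 590 x 100 = 72.2%


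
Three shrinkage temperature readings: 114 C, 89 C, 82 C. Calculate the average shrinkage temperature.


Average = (114 + 89 + 82) / 3
Average = 285 / 3 = 95.0 C


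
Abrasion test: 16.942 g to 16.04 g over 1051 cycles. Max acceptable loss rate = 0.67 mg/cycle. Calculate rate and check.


Loss = 16.942 - 16.04 = 0.902 g
Rate = 0.902 g / 1051 cycles x 1000 = 0.858 mg/cycle
Max = 0.67 mg/cycle
Passes: No


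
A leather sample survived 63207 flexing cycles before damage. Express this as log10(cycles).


log10(63207) = 4.80


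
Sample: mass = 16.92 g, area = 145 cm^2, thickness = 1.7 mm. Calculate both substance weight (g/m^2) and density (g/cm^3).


SW = 16.92 / 145 x 10000 = 1166.9 g/m^2
Volume = 145 x 1.7 / 10 = 24.65 cm^3
Density = 16.92 / 24.65 = 0.686 g/cm^3


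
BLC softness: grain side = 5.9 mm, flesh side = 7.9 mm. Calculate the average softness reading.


Average = (5.9 + 7.9) / 2
Average = 6.90 mm


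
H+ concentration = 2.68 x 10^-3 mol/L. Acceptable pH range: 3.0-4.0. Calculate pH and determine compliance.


pH = -log10(2.68 x 10^-3) = 2.57
Range: 3.0 to 4.0
Compliant: No


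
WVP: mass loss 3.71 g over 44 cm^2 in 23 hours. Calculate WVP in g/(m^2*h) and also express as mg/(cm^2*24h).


WVP = 3.71 / (44 x 23) x 10000 = 36.66 g/(m^2*h)
Mass loss in mg = 3.71 x 1000 = 3710 mg
Per cm^2 per 24h in mg: 3710 x 24 / (44 x 23) = 89040 / 1012 = 87.98 mg/(cm^2*24h)


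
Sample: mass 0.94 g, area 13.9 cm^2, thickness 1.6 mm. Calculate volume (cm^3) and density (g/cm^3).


Thickness in cm = 1.6 / 10 = 0.16 cm
Volume = 13.9 x 0.16 = 2.224 cm^3
Density = 0.94 / 2.224 = 0.423 g/cm^3


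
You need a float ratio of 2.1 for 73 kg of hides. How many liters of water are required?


Water = hide weight x target ratio
Water = 73 x 2.1 = 153.3 L


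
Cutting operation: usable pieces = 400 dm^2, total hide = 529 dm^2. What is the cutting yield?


75.6%


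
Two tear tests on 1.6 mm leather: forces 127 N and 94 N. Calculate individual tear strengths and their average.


Tear 1 = 79.4 N/mm
Tear 2 = 58.8 N/mm
Average = 69.1 N/mm

Tear 1 = 127 / 1.6 = 79.4 N/mm
Tear 2 = 94 / 1.6 = 58.8 N/mm
Average = (79.4 + 58.8) / 2 = 69.1 N/mm


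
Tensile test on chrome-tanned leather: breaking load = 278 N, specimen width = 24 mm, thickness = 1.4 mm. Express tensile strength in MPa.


Cross-section = 24 x 1.4 = 33.6 mm^2
TS = 278 / 33.6 = 8.27 MPa
(1 N/mm^2 = 1 MPa)


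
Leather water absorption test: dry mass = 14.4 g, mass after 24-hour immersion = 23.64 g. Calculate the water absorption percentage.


Water absorbed = 23.64 - 14.4 = 9.24 g
WA% = 9.24 / 14.4 x 100 = 64.2%


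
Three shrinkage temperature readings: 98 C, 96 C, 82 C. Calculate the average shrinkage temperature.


92.0 C


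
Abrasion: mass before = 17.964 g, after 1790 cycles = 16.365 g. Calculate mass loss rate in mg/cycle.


Mass loss = 17.964 - 16.365 = 1.599 g
Rate = 1.599 / 1790 x 1000 = 0.893 mg/cycle


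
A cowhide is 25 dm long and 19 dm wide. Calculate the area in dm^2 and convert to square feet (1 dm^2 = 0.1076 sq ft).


475 dm^2
51.11 sq ft

Area = 25 x 19 = 475 dm^2
Conversion: 475 x 0.1076 = 51.11 sq ft


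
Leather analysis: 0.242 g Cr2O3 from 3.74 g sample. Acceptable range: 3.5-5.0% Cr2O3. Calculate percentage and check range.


Cr2O3 = 6.47%
Within range: No


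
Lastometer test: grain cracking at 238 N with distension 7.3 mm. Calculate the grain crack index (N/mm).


Grain crack index = force / distension
Index = 238 / 7.3 = 32.6 N/mm


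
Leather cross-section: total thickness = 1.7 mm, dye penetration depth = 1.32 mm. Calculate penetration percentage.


Penetration% = 1.32 / 1.7 x 100
Penetration = 77.6%


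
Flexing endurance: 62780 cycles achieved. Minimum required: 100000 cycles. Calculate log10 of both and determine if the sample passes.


log10(62780) = 4.80
log10(100000) = 5.00
Passes: No


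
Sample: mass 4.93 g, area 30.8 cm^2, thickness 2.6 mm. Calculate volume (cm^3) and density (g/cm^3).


Volume = 8.008 cm^3
Density = 0.616 g/cm^3


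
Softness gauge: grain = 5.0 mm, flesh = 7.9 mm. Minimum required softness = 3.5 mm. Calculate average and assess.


Average = (5.0 + 7.9) / 2 = 6.45 mm
Minimum = 3.5 mm
Meets requirement: Yes


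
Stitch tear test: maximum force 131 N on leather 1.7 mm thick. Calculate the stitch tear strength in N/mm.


77.1 N/mm

Stitch tear strength = force / thickness
STS = 131 / 1.7 = 77.1 N/mm


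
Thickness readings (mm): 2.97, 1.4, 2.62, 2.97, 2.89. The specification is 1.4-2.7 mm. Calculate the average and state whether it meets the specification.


Average = 2.57 mm
Within specification: Yes


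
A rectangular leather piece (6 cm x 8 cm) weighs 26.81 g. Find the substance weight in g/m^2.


5585.4 g/m^2


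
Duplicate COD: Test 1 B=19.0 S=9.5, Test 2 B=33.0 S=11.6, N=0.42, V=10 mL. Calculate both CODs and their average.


COD1 = (19.0 - 9.5) x 0.42 x 8000 / 10 = 3192.0 mg/L
COD2 = (33.0 - 11.6) x 0.42 x 8000 / 10 = 7190.4 mg/L
Average = (3192.0 + 7190.4) / 2 = 5191.2 mg/L


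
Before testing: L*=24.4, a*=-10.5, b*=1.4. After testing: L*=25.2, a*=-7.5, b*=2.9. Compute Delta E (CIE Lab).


dL = 25.2 - 24.4 = 0.8
da = -7.5 - (-10.5) = 3.0
db = 2.9 - 1.4 = 1.5
dE = sqrt((0.8)^2 + (3.0)^2 + (1.5)^2) = 3.45


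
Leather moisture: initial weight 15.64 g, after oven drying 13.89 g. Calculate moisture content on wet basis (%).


Moisture = 15.64 - 13.89 = 1.75 g
MC = 1.75 / 15.64 x 100 = 11.2%


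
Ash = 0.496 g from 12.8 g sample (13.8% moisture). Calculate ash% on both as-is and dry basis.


As-is ash% = 0.496 / 12.8 x 100 = 3.88%
Dry mass = 12.8 x (100 - 13.8) / 100 = 11.0336 g
Dry-basis ash% = 0.496 / 11.0336 x 100 = 4.50%


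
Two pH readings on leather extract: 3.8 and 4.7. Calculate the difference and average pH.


Difference = |3.8 - 4.7| = 0.9
Average = (3.8 + 4.7) / 2 = 4.25


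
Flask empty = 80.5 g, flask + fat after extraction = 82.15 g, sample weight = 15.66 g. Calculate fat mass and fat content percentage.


Fat mass = 82.15 - 80.5 = 1.65 g
Fat% = 1.65 / 15.66 x 100 = 10.5%


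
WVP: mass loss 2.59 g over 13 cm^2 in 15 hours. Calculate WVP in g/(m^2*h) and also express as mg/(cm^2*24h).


WVP = 2.59 / (13 x 15) x 10000 = 132.82 g/(m^2*h)
Mass loss in mg = 2.59 x 1000 = 2590 mg
Per cm^2 per 24h in mg: 2590 x 24 / (13 x 15) = 62160 / 195 = 318.77 mg/(cm^2*24h)


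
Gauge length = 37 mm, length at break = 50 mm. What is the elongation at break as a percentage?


35.1%

Extension = 50 - 37 = 13 mm
Elongation = 13 / 37 x 100 = 35.1%


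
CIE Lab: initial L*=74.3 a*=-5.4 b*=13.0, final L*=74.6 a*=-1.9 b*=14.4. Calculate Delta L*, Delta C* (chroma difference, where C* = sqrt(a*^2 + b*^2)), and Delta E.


Delta L* = 0.3
Delta C* = 0.45
Delta E = 3.78

Delta L* = 74.6 - 74.3 = 0.3
C1* = sqrt((-5.4)^2 + (13.0)^2) = 14.077
C2* = sqrt((-1.9)^2 + (14.4)^2) = 14.525
Delta C* = 14.525 - 14.077 = 0.45
Delta E = sqrt((0.3)^2 + (3.5)^2 + (1.4)^2) = 3.78


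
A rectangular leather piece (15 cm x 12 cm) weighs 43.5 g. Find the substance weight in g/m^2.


2416.7 g/m^2


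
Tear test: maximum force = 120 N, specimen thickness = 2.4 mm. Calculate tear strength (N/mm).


50.0 N/mm

Tear strength = force / thickness
Tear = 120 / 2.4 = 50.0 N/mm


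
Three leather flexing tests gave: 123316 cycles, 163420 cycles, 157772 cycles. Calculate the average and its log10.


Average = 148169 cycles
log10 = 5.17

Average = (123316 + 163420 + 157772) / 3 = 148169 cycles
log10(148169) = 5.17


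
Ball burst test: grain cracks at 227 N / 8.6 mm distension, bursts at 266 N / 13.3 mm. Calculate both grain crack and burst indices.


Crack index = 227 / 8.6 = 26.4 N/mm
Burst index = 266 / 13.3 = 20.0 N/mm


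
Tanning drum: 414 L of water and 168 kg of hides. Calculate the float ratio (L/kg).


Float ratio = water / hide weight
Ratio = 414 / 168 = 2.5


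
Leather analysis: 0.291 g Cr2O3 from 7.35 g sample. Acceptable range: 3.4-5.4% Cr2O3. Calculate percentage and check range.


Cr2O3% = 0.291 / 7.35 x 100 = 3.96%
Acceptable range: 3.4 to 5.4%
Within range: Yes


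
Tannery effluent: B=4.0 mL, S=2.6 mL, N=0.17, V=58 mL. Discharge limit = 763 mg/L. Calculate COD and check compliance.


COD = (4.0 - 2.6) x 0.17 x 8000 / 58 = 32.8 mg/L
Limit: 763 mg/L
Compliant: Yes


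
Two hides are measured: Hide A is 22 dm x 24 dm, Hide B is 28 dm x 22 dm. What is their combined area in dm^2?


Hide A area = 22 x 24 = 528 dm^2
Hide B area = 28 x 22 = 616 dm^2
Total = 528 + 616 = 1144 dm^2


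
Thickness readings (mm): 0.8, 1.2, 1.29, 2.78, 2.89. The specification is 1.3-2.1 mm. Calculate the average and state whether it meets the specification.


Sum = 8.96
Average = 8.96 / 5 = 1.79 mm
Specification range: 1.3 to 2.1 mm
Within spec: Yes


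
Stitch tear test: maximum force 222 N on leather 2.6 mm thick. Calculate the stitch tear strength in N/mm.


Stitch tear strength = force / thickness
STS = 222 / 2.6 = 85.4 N/mm


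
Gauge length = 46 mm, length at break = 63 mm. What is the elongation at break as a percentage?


Extension = 63 - 46 = 17 mm
Elongation = 17 / 46 x 100 = 37.0%


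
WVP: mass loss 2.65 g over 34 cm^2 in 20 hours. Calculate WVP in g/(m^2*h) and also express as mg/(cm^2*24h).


WVP = 38.97 g/(m^2*h)
Daily rate = 93.53 mg/(cm^2*24h)

WVP = 2.65 / (34 x 20) x 10000 = 38.97 g/(m^2*h)
Mass loss in mg = 2.65 x 1000 = 2650 mg
Per cm^2 per 24h in mg: 2650 x 24 / (34 x 20) = 63600 / 680 = 93.53 mg/(cm^2*24h)


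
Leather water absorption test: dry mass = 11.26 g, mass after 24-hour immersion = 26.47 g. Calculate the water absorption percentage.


135.1%

Water absorbed = 26.47 - 11.26 = 15.21 g
WA% = 15.21 / 11.26 x 100 = 135.1%


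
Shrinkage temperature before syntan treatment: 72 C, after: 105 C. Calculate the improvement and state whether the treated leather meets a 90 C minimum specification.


Improvement = 105 - 72 = 33 C
Spec check: 105 C >= 90 C? Yes


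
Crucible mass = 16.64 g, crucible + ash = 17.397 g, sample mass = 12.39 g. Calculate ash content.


Ash mass = 17.397 - 16.64 = 0.757 g
Ash% = 0.757 / 12.39 x 100 = 6.11%
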